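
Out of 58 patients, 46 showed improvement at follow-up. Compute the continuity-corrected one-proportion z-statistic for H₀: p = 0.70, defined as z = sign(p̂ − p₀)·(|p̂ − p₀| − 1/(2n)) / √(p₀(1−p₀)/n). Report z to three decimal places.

z = 1.404

With x = 46 successes in n = 58, p̂ = 0.79310. p̂ − p₀ = 0.093103.
Continuity correction 1/(2n) = 1/116 = 0.008621.
Corrected numerator: |0.093103| − 0.008621 = 0.084482.
SE₀ = √(0.70·0.30/58) = 0.060172.
z = (+)0.084482/0.060172 = 1.404.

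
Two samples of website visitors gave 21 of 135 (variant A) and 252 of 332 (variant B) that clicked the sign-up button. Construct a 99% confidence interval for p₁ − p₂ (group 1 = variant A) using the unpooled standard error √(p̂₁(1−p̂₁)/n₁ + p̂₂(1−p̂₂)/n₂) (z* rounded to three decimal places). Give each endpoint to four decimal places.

p̂₁ = 0.15556, p̂₂ = 0.75904, so the observed difference is -0.60348.
Unpooled SE = √(p̂₁(1−p̂₁)/n₁ + p̂₂(1−p̂₂)/n₂) = √(0.000973022 + 0.000550904) = 0.039038.
The 99% critical value is z* = 2.576. Margin of error = 0.10056.
CI: -0.60348 ± 0.10056 = (-0.7040, -0.5029).

(-0.7040, -0.5029)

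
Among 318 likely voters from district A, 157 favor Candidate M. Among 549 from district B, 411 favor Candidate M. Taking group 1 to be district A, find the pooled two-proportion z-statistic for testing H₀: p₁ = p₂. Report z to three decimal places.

z = -7.610

Sample proportions: p̂₁ = 157/318 = 0.49371 and p̂₂ = 411/549 = 0.74863.
Pooling: p̂ = 568/867 = 0.65513.
Pooled SE = √[0.2259339·0.00496615] ≈ 0.033497.
z = -0.25492/0.033497 = -7.610.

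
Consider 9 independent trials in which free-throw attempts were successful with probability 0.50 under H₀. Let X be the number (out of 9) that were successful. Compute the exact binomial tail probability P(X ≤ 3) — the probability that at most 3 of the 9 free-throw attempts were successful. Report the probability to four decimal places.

P = 0.2539

X ~ Binomial(n=9, p=0.50).
P(X ≤ 3) = C(9,0)·0.50^0·0.50^9 + C(9,1)·0.50^1·0.50^8 + C(9,2)·0.50^2·0.50^7 + C(9,3)·0.50^3·0.50^6.
= 0.001953 + 0.017578 + 0.070312 + 0.164062 = 0.2539.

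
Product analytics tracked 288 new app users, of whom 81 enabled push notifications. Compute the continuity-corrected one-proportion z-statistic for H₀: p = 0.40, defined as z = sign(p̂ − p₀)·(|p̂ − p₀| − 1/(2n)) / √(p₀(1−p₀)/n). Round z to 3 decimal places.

Sample proportion p̂ = 81/288 = 0.28125. p̂ − p₀ = -0.118750.
Continuity correction 1/(2n) = 1/576 = 0.001736.
Corrected numerator: |-0.118750| − 0.001736 = 0.117014.
Under H₀, SE = √(p₀(1−p₀)/n) = √(0.40·0.60/288) = √0.000833333 = 0.028868.
z = −0.117014/0.028868 = -4.053.

z = -4.053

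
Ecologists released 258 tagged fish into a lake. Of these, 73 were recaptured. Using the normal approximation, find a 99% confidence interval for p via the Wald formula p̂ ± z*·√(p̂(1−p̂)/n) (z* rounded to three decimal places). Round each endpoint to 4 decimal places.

Sample proportion p̂ = 73/258 = 0.28295.
SE = √(p̂(1−p̂)/n) = √(0.202887/258) = 0.028043.
z* = 2.576 at the 99% level.
Margin = 2.576·0.028043 = 0.07224.
So the interval runs from 0.2107 to 0.3552.

(0.2107, 0.3552)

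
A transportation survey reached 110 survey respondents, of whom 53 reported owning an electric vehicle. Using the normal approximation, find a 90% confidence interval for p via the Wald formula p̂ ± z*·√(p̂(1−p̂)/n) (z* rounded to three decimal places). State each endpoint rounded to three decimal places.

The sample proportion is 53/110 = 0.48182.
SE = √(p̂(1−p̂)/n) = √(0.249669/110) = 0.047642.
z* = 1.645 at the 90% level.
Margin = 1.645·0.047642 = 0.07837.
Interval: 0.48182 ± 0.07837 → (0.403, 0.560).

(0.403, 0.560)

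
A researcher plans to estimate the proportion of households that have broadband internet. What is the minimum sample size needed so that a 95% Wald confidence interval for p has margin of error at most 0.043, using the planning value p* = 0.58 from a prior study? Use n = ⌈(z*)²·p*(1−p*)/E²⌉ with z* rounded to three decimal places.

n = 507

z* = 1.960 at the 95% level.
p*(1−p*) = 0.58·0.42 = 0.2436.
Required n before rounding: 3.841600 × 0.2436 / 0.043² = 506.119.
Rounding up, n = 507.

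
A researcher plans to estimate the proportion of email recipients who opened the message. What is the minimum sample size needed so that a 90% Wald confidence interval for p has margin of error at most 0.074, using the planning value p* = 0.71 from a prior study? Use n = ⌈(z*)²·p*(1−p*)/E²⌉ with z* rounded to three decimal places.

n = 102

For 90% confidence, z* = 1.645.
p*(1−p*) = 0.71·0.29 = 0.2059.
Required n before rounding: 2.706025 × 0.2059 / 0.074² = 101.748.
Rounding up, n = 102.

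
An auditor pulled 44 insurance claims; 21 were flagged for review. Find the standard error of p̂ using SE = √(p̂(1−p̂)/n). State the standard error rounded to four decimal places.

SE = 0.0753

The sample proportion is 21/44 = 0.47727.
p̂(1−p̂) = 0.249483.
Dividing by n and taking the root: √0.005670068 = 0.0753.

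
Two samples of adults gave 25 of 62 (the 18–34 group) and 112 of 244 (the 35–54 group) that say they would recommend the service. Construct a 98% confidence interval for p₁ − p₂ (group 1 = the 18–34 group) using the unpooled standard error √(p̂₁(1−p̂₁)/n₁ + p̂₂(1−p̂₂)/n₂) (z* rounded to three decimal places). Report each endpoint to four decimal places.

p̂₁ = 0.40323, p̂₂ = 0.45902, so the observed difference is -0.05579.
Unpooled SE = √(p̂₁(1−p̂₁)/n₁ + p̂₂(1−p̂₂)/n₂) = √(0.003881206 + 0.001017706) = 0.069992.
The 98% critical value is z* = 2.326. Margin = 2.326·0.069992 = 0.16280.
So the interval runs from -0.2186 to 0.1070.

(-0.2186, 0.1070)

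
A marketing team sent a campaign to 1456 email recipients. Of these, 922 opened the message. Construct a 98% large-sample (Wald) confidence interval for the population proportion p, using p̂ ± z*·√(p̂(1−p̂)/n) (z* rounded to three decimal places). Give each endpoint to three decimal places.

p̂ = 922/1456 = 0.63324.
SE = √(p̂(1−p̂)/n) = √(0.232247/1456) = 0.012630.
The 98% critical value is z* = 2.326.
Margin of error: 2.326 × 0.012630 = 0.02938.
So the interval runs from 0.604 to 0.663.

(0.604, 0.663)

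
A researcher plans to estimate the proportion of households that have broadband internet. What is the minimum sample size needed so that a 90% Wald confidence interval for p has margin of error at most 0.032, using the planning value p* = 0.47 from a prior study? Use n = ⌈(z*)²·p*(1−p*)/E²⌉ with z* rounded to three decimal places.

n = 659

For 90% confidence, z* = 1.645.
p*(1−p*) = 0.2491.
(z*)²·p*(1−p*)/E² = 2.706025·0.2491/0.001024 = 658.272.
⌈658.272⌉ = 659.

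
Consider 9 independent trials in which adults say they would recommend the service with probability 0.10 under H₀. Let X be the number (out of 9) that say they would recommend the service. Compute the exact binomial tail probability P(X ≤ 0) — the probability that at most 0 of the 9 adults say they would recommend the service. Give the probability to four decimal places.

P = 0.3874

X ~ Binomial(n=9, p=0.10).
P(X ≤ 0) = C(9,0)·0.10^0·0.90^9.
= 0.387420 = 0.3874.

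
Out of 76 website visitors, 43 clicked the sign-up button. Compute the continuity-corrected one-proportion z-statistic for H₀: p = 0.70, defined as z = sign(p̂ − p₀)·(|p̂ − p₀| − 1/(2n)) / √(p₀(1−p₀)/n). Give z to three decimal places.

z = -2.428

Sample proportion p̂ = 43/76 = 0.56579. p̂ − p₀ = -0.134211.
Continuity correction 1/(2n) = 1/152 = 0.006579.
Corrected numerator: |-0.134211| − 0.006579 = 0.127632.
Null standard error: √(0.70·0.30/76) = √0.002763158 = 0.052566.
z = (−)0.127632/0.052566 = -2.428.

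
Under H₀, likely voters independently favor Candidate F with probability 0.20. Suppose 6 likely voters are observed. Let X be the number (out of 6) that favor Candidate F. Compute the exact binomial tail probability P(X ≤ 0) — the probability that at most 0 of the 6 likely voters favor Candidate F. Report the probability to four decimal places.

P = 0.2621

X ~ Binomial(n=6, p=0.20).
P(X ≤ 0) = C(6,0)·0.20^0·0.80^6.
= 0.262144 = 0.2621.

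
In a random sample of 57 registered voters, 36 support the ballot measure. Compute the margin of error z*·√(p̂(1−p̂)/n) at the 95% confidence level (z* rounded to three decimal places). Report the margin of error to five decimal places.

ME = 0.12523

Sample proportion p̂ = 36/57 = 0.63158.
SE(p̂) = √(0.63158·0.36842/57) = 0.063892.
For 95% confidence, z* = 1.960.
So ME = 0.12523.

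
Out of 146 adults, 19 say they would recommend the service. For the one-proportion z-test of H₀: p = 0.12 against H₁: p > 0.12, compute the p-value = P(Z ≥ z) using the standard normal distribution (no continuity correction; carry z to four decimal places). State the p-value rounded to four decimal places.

With x = 19 successes in n = 146, p̂ = 0.13014.
Under H₀, SE = √(p₀(1−p₀)/n) = √(0.12·0.88/146) = √0.000723288 = 0.026894.
Test statistic (full precision, shown to 4 dp): z = (19/146 − 0.12)/SE₀ ≈ 0.3769.
From the standard normal, P(Z ≥ z) = 0.3531.

p-value = 0.3531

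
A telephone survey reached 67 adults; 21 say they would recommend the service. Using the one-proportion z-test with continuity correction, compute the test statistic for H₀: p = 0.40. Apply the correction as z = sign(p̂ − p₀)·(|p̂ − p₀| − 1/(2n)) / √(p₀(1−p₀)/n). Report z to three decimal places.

z = -1.322

p̂ = 21/67 = 0.31343. p̂ − p₀ = -0.086567.
1/(2n) = 0.007463.
Corrected numerator: |-0.086567| − 0.007463 = 0.079104.
SE₀ = √(0.40·0.60/67) = 0.059851.
z = (−)0.079104/0.059851 = -1.322.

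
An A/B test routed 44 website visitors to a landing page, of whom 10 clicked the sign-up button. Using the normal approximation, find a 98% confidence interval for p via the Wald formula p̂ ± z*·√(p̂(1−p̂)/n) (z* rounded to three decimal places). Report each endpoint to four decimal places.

With x = 10 successes in n = 44, p̂ = 0.22727.
SE = √(p̂(1−p̂)/n) = √(0.175620/44) = 0.063177.
The 98% critical value is z* = 2.326.
Margin = 2.326·0.063177 = 0.14695.
CI: 0.22727 ± 0.14695 = (0.0803, 0.3742).

(0.0803, 0.3742)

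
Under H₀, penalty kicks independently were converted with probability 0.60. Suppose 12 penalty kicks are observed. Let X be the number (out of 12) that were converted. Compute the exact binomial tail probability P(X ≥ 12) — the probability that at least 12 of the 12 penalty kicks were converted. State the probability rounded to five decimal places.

X ~ Binomial(n=12, p=0.60).
P(X ≥ 12) = C(12,12)·0.60^12·0.40^0.
= 0.002177 = 0.00218.

P = 0.00218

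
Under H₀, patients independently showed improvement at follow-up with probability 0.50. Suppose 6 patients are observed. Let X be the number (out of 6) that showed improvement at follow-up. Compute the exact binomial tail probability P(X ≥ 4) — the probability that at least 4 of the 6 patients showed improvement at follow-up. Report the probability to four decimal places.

X ~ Binomial(n=6, p=0.50).
P(X ≥ 4) = C(6,4)·0.50^4·0.50^2 + C(6,5)·0.50^5·0.50^1 + C(6,6)·0.50^6·0.50^0.
= 0.234375 + 0.093750 + 0.015625 = 0.3438.

P = 0.3438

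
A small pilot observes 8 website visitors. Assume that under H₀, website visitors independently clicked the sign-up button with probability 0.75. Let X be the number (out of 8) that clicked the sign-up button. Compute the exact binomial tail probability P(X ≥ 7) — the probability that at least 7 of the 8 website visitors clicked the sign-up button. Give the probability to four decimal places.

P = 0.3671

X is binomial with n = 8 and p = 0.75.
P(X ≥ 7) = C(8,7)·0.75^7·0.25^1 + C(8,8)·0.75^8·0.25^0.
= 0.266968 + 0.100113 = 0.3671.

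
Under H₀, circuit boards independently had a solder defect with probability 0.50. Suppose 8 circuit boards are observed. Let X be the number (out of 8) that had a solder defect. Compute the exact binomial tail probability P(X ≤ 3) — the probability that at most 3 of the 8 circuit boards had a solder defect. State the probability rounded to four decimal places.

P = 0.3633

X is binomial with n = 8 and p = 0.50.
P(X ≤ 3) = C(8,0)·0.50^0·0.50^8 + C(8,1)·0.50^1·0.50^7 + C(8,2)·0.50^2·0.50^6 + C(8,3)·0.50^3·0.50^5.
= 0.003906 + 0.031250 + 0.109375 + 0.218750 = 0.3633.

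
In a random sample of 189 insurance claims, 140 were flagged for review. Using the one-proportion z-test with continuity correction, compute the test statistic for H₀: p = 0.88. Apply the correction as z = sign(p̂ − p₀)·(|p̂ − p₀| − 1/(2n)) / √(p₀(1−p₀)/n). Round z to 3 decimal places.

Sample proportion p̂ = 140/189 = 0.74074. p̂ − p₀ = -0.139259.
1/(2n) = 0.002646.
Corrected numerator: |-0.139259| − 0.002646 = 0.136613.
SE₀ = √(0.88·0.12/189) = 0.023637.
z = (−)0.136613/0.023637 = -5.780.

z = -5.780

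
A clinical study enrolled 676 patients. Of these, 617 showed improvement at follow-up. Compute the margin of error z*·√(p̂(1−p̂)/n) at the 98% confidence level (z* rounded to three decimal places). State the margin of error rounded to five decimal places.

ME = 0.02525

The sample proportion is 617/676 = 0.91272.
Standard error of p̂: √(0.079661/676) = √0.000117841 = 0.010855.
z* = 2.326 at the 98% level.
So ME = 0.02525.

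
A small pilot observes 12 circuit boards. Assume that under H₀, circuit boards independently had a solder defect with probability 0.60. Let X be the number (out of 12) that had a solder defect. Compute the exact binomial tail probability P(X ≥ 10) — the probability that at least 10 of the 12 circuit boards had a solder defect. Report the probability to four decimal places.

P = 0.0834

X ~ Binomial(n=12, p=0.60).
P(X ≥ 10) = C(12,10)·0.60^10·0.40^2 + C(12,11)·0.60^11·0.40^1 + C(12,12)·0.60^12·0.40^0.
= 0.063852 + 0.017414 + 0.002177 = 0.0834.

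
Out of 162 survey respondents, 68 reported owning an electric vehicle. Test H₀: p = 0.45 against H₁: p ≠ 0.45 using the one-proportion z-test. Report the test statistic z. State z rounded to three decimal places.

z = -0.774

With x = 68 successes in n = 162, p̂ = 0.41975.
Null standard error: √(0.45·0.55/162) = √0.001527778 = 0.039087.
z = (0.41975 − 0.45)/0.039087 = -0.03025/0.039087 = -0.774.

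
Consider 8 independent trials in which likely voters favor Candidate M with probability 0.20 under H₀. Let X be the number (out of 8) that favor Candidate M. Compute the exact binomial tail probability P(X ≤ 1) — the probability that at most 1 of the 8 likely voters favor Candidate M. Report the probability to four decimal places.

X ~ Binomial(n=8, p=0.20).
P(X ≤ 1) = C(8,0)·0.20^0·0.80^8 + C(8,1)·0.20^1·0.80^7.
= 0.167772 + 0.335544 = 0.5033.

P = 0.5033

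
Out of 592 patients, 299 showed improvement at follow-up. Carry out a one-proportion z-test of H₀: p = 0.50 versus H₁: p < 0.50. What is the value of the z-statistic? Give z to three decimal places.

z = 0.247

The sample proportion is 299/592 = 0.50507.
Under H₀, SE = √(p₀(1−p₀)/n) = √(0.50·0.50/592) = √0.000422297 = 0.020550.
Test statistic: z = 0.00507/0.020550 = 0.247.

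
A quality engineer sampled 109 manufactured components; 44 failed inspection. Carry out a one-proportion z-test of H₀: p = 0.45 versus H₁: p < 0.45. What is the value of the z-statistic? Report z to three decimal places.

The sample proportion is 44/109 = 0.40367.
Under H₀, SE = √(p₀(1−p₀)/n) = √(0.45·0.55/109) = √0.002270642 = 0.047651.
z = (0.40367 − 0.45)/0.047651 = -0.04633/0.047651 = -0.972.

z = -0.972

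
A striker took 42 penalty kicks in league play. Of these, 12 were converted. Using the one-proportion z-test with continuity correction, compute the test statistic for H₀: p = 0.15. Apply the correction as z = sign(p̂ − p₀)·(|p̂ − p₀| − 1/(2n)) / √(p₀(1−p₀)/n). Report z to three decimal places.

With x = 12 successes in n = 42, p̂ = 0.28571. p̂ − p₀ = 0.135714.
Continuity correction 1/(2n) = 1/84 = 0.011905.
Corrected numerator: |0.135714| − 0.011905 = 0.123809.
Null standard error: √(0.15·0.85/42) = √0.003035714 = 0.055097.
z = (+)0.123809/0.055097 = 2.247.

z = 2.247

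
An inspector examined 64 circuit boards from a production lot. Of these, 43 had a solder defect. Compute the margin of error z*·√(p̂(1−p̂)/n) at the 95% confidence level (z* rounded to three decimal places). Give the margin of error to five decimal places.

With x = 43 successes in n = 64, p̂ = 0.67188.
Standard error of p̂: √(0.220459/64) = √0.003444672 = 0.058691.
The 95% critical value is z* = 1.960.
ME = 1.960·0.058691 = 0.11503.

ME = 0.11503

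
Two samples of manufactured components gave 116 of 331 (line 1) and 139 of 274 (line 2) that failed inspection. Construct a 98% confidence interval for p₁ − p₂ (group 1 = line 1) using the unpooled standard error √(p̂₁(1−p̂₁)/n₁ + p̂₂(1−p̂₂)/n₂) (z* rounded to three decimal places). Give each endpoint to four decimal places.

(-0.2499, -0.0638)

p̂₁ = 0.35045, p̂₂ = 0.50730, so the observed difference is -0.15685.
Unpooled SE = √(p̂₁(1−p̂₁)/n₁ + p̂₂(1−p̂₂)/n₂) = √(0.000687721 + 0.000912214) = 0.039999.
The 98% critical value is z* = 2.326. Margin of error = 0.09304.
CI: -0.15685 ± 0.09304 = (-0.2499, -0.0638).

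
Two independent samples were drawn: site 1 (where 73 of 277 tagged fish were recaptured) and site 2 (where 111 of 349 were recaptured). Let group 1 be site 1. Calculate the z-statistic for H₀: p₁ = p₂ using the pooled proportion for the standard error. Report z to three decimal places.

z = -1.487

Sample proportions: p̂₁ = 73/277 = 0.26354 and p̂₂ = 111/349 = 0.31805.
Pooling: p̂ = 184/626 = 0.29393.
SE = √[p̂(1−p̂)(1/n₁+1/n₂)] = √[0.29393·0.70607·(1/277+1/349)] ≈ 0.036659.
z = -0.05451/0.036659 = -1.487.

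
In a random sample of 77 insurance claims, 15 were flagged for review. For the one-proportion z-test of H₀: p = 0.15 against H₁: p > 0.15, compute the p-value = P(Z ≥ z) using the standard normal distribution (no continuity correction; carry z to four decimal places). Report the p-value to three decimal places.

p-value = 0.135

With x = 15 successes in n = 77, p̂ = 0.19481.
Null standard error: √(0.15·0.85/77) = √0.001655844 = 0.040692.
z = (p̂ − p₀)/SE = (15/77 − 0.15)/0.040692 ≈ 1.1011.
p-value = P(Z ≥ z) with z = 1.1011 → 0.135.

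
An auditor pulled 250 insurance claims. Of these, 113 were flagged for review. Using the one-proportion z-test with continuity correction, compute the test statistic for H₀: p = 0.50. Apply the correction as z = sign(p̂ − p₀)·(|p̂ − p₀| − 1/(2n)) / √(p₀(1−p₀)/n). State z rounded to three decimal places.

The sample proportion is 113/250 = 0.45200. p̂ − p₀ = -0.048000.
Continuity correction 1/(2n) = 1/500 = 0.002000.
Corrected numerator: |-0.048000| − 0.002000 = 0.046000.
Null standard error: √(0.50·0.50/250) = √0.001000000 = 0.031623.
z = −0.046000/0.031623 = -1.455.

z = -1.455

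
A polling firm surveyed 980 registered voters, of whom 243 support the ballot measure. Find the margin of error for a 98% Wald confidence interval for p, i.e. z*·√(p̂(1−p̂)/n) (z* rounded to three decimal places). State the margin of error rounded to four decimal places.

ME = 0.0321

The sample proportion is 243/980 = 0.24796.
SE = √(p̂(1−p̂)/n) = √(0.186475/980) = 0.013794.
For 98% confidence, z* = 2.326.
ME = 2.326·0.013794 = 0.0321.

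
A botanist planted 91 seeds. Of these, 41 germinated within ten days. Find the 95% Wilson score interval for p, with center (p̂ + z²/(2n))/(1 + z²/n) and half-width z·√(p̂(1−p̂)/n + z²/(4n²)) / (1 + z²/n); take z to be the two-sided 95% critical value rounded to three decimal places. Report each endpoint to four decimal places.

p̂ = 41/91 = 0.45055; z = 1.960, so z² = 3.841600.
1 + z²/n = 1.042215.
Center = (0.45055 + 0.021108)/1.042215 = 0.45255.
Radicand: p̂(1−p̂)/n + z²/(4n²) = 0.002720381 + 0.000115976 = 0.002836357.
Half-width = 1.960·√0.002836357/1.042215 = 0.10016.
So the interval runs from 0.3524 to 0.5527.

(0.3524, 0.5527)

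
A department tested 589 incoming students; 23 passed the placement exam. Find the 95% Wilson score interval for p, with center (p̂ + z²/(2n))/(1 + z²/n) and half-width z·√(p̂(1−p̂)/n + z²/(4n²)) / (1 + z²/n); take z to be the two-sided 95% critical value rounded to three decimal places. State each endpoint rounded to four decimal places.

(0.0262, 0.0579)

Here p̂ = 23/589 = 0.03905 and z = 1.960 (z² = 3.841600).
Denominator 1 + z²/n = 1 + 3.841600/589 = 1.006522.
Adjusted center: (0.03905 + z²/(2n))/1.006522 = 0.04204.
Radicand: p̂(1−p̂)/n + z²/(4n²) = 0.000063709 + 0.000002768 = 0.000066477.
Half-width = z·√(radicand)/denom = 1.960·0.008153/1.006522 = 0.01588.
CI: 0.04204 ± 0.01588 = (0.0262, 0.0579).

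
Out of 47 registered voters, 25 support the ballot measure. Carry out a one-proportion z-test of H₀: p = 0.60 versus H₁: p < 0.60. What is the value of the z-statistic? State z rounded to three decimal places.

The sample proportion is 25/47 = 0.53191.
SE₀ = √(0.60·0.40/47) = 0.071459.
z = (0.53191 − 0.60)/0.071459 = -0.06809/0.071459 = -0.953.

z = -0.953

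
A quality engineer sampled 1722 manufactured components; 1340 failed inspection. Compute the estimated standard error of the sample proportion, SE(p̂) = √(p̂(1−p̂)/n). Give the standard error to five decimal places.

With x = 1340 successes in n = 1722, p̂ = 0.77816.
p̂(1−p̂) = 0.77816·0.22184 = 0.172627.
SE = √(0.172627/1722) = √0.000100248 = 0.01001.

SE = 0.01001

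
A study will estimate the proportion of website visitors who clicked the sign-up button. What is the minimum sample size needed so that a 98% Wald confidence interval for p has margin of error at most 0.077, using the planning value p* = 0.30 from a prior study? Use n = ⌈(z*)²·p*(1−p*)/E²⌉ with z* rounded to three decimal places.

n = 192

For 98% confidence, z* = 2.326.
p*(1−p*) = 0.2100.
Required n before rounding: 5.410276 × 0.2100 / 0.077² = 191.627.
Rounding up, n = 192.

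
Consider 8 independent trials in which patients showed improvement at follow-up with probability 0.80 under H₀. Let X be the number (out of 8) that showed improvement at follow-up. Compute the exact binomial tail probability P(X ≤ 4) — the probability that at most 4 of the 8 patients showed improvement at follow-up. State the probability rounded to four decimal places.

X ~ Binomial(n=8, p=0.80).
P(X ≤ 4) = Σ_{j=0}^{4} C(8,j)·0.80^j·0.20^{8−j}.
= 0.000003 + 0.000082 + 0.001147 + 0.009175 + 0.045875 = 0.0563.

P = 0.0563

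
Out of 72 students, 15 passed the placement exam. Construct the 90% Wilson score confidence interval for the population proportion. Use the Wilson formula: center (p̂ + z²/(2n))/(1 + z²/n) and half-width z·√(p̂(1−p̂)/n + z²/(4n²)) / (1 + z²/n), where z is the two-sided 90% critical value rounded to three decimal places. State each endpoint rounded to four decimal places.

(0.1409, 0.2969)

Here p̂ = 15/72 = 0.20833 and z = 1.645 (z² = 2.706025).
Denominator 1 + z²/n = 1 + 2.706025/72 = 1.037584.
Adjusted center: (0.20833 + z²/(2n))/1.037584 = 0.21890.
Radicand: p̂(1−p̂)/n + z²/(4n²) = 0.002290702 + 0.000130499 = 0.002421201.
Half-width = z·√(radicand)/denom = 1.645·0.049206/1.037584 = 0.07801.
CI: 0.21890 ± 0.07801 = (0.1409, 0.2969).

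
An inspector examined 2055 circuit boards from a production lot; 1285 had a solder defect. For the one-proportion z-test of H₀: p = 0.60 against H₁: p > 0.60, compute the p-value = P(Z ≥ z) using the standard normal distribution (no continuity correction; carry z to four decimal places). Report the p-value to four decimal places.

With x = 1285 successes in n = 2055, p̂ = 0.62530.
SE₀ = √(0.60·0.40/2055) = 0.010807.
z = (p̂ − p₀)/SE = (1285/2055 − 0.60)/0.010807 ≈ 2.3415.
From the standard normal, P(Z ≥ z) = 0.0096.

p-value = 0.0096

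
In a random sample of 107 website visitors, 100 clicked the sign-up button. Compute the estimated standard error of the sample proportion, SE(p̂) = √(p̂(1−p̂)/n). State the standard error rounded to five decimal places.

With x = 100 successes in n = 107, p̂ = 0.93458.
p̂(1−p̂) = 0.93458·0.06542 = 0.061140.
SE = √(0.061140/107) = 0.02390.

SE = 0.02390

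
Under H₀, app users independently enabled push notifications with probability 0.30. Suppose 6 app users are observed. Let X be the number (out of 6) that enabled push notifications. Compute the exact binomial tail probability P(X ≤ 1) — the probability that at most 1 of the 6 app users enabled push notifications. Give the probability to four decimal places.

P = 0.4202

X is binomial with n = 6 and p = 0.30.
P(X ≤ 1) = C(6,0)·0.30^0·0.70^6 + C(6,1)·0.30^1·0.70^5.
= 0.117649 + 0.302526 = 0.4202.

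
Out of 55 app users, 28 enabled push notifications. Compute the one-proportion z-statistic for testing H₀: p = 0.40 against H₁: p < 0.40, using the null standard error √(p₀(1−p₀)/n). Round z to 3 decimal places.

z = 1.651

Sample proportion p̂ = 28/55 = 0.50909.
Under H₀, SE = √(p₀(1−p₀)/n) = √(0.40·0.60/55) = √0.004363636 = 0.066058.
Test statistic: z = 0.10909/0.066058 = 1.651.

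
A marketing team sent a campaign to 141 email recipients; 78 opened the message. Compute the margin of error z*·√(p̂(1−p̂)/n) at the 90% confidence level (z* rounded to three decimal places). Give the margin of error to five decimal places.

With x = 78 successes in n = 141, p̂ = 0.55319.
SE(p̂) = √(0.55319·0.44681/141) = 0.041869.
For 90% confidence, z* = 1.645.
ME = 1.645·0.041869 = 0.06887.

ME = 0.06887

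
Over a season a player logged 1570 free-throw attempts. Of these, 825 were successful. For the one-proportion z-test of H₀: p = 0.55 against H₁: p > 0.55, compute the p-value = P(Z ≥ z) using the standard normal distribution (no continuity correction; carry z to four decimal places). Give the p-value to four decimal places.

p-value = 0.9746

The sample proportion is 825/1570 = 0.52548.
Null standard error: √(0.55·0.45/1570) = √0.000157643 = 0.012556.
z = (p̂ − p₀)/SE = (825/1570 − 0.55)/0.012556 ≈ -1.9531.
From the standard normal, P(Z ≥ z) = 0.9746.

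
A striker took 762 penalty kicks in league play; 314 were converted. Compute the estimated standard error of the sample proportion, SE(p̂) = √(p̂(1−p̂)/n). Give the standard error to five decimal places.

Sample proportion p̂ = 314/762 = 0.41207.
p̂(1−p̂) = 0.41207·0.58793 = 0.242268.
SE = √(0.242268/762) = √0.000317937 = 0.01783.

SE = 0.01783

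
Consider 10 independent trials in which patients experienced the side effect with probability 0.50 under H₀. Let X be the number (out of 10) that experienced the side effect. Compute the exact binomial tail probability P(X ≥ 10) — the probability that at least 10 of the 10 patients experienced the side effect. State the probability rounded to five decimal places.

P = 0.00098

X ~ Binomial(n=10, p=0.50).
P(X ≥ 10) = C(10,10)·0.50^10·0.50^0.
= 0.000977 = 0.00098.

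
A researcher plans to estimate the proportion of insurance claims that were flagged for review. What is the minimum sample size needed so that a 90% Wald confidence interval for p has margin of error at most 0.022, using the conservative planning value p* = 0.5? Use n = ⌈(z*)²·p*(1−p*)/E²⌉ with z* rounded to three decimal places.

z* = 1.645 at the 90% level.
p*(1−p*) = 0.2500.
(z*)²·p*(1−p*)/E² = 2.706025·0.2500/0.000484 = 1397.740.
⌈1397.740⌉ = 1398.

n = 1398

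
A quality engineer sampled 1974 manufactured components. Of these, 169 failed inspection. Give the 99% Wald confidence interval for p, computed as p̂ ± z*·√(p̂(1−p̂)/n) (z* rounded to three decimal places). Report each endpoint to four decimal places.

With x = 169 successes in n = 1974, p̂ = 0.08561.
Standard error of p̂: √(0.078283/1974) = √0.000039657 = 0.006297.
The 99% critical value is z* = 2.576.
Margin of error: 2.576 × 0.006297 = 0.01622.
CI: 0.08561 ± 0.01622 = (0.0694, 0.1018).

(0.0694, 0.1018)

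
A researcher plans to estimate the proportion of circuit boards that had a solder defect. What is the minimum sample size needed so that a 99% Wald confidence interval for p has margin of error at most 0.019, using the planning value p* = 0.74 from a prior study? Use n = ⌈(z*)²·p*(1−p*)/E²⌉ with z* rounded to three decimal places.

For 99% confidence, z* = 2.576.
p*(1−p*) = 0.74·0.26 = 0.1924.
Required n before rounding: 6.635776 × 0.1924 / 0.019² = 3536.630.
⌈3536.630⌉ = 3537.

n = 3537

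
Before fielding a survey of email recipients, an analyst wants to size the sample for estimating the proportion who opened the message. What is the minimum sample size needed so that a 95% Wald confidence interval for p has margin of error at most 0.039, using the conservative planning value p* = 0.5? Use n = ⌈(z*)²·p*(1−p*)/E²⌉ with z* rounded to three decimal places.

n = 632

For 95% confidence, z* = 1.960.
p*(1−p*) = 0.2500.
Required n before rounding: 3.841600 × 0.2500 / 0.039² = 631.427.
Rounding up, n = 632.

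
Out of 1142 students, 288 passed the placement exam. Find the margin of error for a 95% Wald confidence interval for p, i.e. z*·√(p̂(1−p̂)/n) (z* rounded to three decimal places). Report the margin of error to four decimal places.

The sample proportion is 288/1142 = 0.25219.
SE = √(p̂(1−p̂)/n) = √(0.188590/1142) = 0.012851.
For 95% confidence, z* = 1.960.
Margin of error = z*·SE = 1.960 × 0.012851 = 0.0252.

ME = 0.0252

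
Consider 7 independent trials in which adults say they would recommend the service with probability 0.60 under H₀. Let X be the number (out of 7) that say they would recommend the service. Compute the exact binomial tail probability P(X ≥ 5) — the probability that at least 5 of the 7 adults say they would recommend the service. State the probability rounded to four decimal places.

X ~ Binomial(n=7, p=0.60).
P(X ≥ 5) = C(7,5)·0.60^5·0.40^2 + C(7,6)·0.60^6·0.40^1 + C(7,7)·0.60^7·0.40^0.
= 0.261274 + 0.130637 + 0.027994 = 0.4199.

P = 0.4199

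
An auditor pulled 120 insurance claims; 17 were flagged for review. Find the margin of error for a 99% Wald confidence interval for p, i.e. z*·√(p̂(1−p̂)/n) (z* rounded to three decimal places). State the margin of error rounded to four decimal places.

The sample proportion is 17/120 = 0.14167.
SE(p̂) = √(0.14167·0.85833/120) = 0.031833.
The 99% critical value is z* = 2.576.
ME = 2.576·0.031833 = 0.0820.

ME = 0.0820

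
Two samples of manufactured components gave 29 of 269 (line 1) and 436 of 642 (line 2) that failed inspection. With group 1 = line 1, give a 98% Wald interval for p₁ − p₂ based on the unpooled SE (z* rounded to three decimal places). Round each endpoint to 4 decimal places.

(-0.6327, -0.5099)

p̂₁ = 0.10781, p̂₂ = 0.67913, so the observed difference is -0.57132.
SE = √(0.000357563 + 0.000339429) = √0.000696992 = 0.026401.
The 98% critical value is z* = 2.326. Margin of error = 0.06141.
So the interval runs from -0.6327 to -0.5099.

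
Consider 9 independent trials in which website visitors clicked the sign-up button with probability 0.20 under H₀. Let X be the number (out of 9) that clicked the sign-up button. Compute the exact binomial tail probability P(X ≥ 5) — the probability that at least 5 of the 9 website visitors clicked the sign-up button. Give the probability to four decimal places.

P = 0.0196

X is binomial with n = 9 and p = 0.20.
P(X ≥ 5) = Σ_{j=5}^{9} C(9,j)·0.20^j·0.80^{9−j}.
= 0.016515 + 0.002753 + 0.000295 + 0.000018 + 0.000001 = 0.0196.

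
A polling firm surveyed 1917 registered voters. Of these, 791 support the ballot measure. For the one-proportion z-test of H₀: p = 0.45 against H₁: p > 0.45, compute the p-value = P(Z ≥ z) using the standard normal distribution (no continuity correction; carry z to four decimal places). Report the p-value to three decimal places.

p-value = 0.999

The sample proportion is 791/1917 = 0.41262.
Under H₀, SE = √(p₀(1−p₀)/n) = √(0.45·0.55/1917) = √0.000129108 = 0.011363.
Test statistic (full precision, shown to 4 dp): z = (791/1917 − 0.45)/SE₀ ≈ -3.2894.
p-value = P(Z ≥ z) with z = -3.2894 → 0.999.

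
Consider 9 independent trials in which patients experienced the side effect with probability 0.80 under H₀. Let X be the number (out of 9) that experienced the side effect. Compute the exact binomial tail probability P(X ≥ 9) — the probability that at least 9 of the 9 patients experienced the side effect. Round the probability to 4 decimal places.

P = 0.1342

X is binomial with n = 9 and p = 0.80.
P(X ≥ 9) = C(9,9)·0.80^9·0.20^0.
= 0.134218 = 0.1342.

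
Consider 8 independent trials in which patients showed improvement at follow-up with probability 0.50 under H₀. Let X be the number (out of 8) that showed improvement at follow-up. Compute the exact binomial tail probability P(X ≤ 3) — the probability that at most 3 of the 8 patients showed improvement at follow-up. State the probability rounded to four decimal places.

X ~ Binomial(n=8, p=0.50).
P(X ≤ 3) = C(8,0)·0.50^0·0.50^8 + C(8,1)·0.50^1·0.50^7 + C(8,2)·0.50^2·0.50^6 + C(8,3)·0.50^3·0.50^5.
= 0.003906 + 0.031250 + 0.109375 + 0.218750 = 0.3633.

P = 0.3633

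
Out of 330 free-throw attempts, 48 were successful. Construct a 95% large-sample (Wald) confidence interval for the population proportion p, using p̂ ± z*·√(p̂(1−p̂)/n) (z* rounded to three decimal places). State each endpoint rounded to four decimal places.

Sample proportion p̂ = 48/330 = 0.14545.
Standard error of p̂: √(0.124298/330) = √0.000376659 = 0.019408.
z* = 1.960 at the 95% level.
Margin of error: 1.960 × 0.019408 = 0.03804.
So the interval runs from 0.1074 to 0.1835.

(0.1074, 0.1835)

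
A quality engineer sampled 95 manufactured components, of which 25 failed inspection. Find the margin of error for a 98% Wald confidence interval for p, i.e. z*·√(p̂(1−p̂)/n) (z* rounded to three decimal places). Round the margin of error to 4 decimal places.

ME = 0.1051

Sample proportion p̂ = 25/95 = 0.26316.
SE(p̂) = √(0.26316·0.73684/95) = 0.045179.
The 98% critical value is z* = 2.326.
So ME = 0.1051.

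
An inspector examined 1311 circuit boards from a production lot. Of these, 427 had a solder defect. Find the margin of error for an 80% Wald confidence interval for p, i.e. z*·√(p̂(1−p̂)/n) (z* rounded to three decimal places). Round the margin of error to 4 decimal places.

ME = 0.0166

The sample proportion is 427/1311 = 0.32571.
SE = √(p̂(1−p̂)/n) = √(0.219621/1311) = 0.012943.
The 80% critical value is z* = 1.282.
ME = 1.282·0.012943 = 0.0166.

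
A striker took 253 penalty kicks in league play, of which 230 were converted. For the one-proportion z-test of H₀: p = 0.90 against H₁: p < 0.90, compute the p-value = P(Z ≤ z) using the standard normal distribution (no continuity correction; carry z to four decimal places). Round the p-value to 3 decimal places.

p-value = 0.685

The sample proportion is 230/253 = 0.90909.
Null standard error: √(0.90·0.10/253) = √0.000355731 = 0.018861.
z = (p̂ − p₀)/SE = (230/253 − 0.90)/0.018861 ≈ 0.4820.
From the standard normal, P(Z ≤ z) = 0.685.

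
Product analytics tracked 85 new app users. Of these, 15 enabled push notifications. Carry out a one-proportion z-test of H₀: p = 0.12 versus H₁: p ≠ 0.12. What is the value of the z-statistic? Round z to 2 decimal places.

With x = 15 successes in n = 85, p̂ = 0.17647.
Under H₀, SE = √(p₀(1−p₀)/n) = √(0.12·0.88/85) = √0.001242353 = 0.035247.
Test statistic: z = 0.05647/0.035247 = 1.60.

z = 1.60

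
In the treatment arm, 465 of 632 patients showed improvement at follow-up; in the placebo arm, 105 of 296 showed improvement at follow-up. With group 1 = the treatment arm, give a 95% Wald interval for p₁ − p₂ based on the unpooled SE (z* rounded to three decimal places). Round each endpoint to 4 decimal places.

p̂₁ = 465/632 = 0.73576, p̂₂ = 105/296 = 0.35473; p̂₁ − p̂₂ = 0.38103.
Unpooled SE = √(p̂₁(1−p̂₁)/n₁ + p̂₂(1−p̂₂)/n₂) = √(0.000307623 + 0.000773299) = 0.032877.
For 95% confidence, z* = 1.960. Margin = 1.960·0.032877 = 0.06444.
So the interval runs from 0.3166 to 0.4455.

(0.3166, 0.4455)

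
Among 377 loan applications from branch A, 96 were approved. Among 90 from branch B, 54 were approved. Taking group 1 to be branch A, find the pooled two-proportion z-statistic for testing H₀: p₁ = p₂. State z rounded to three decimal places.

p̂₁ = 96/377 = 0.25464, p̂₂ = 54/90 = 0.60000.
Pooled p̂ = (96+54)/(377+90) = 150/467 = 0.32120.
Pooled SE = √[0.2180303·0.01376363] ≈ 0.054780.
z = (p̂₁ − p̂₂)/SE = (0.25464 − 0.60000)/0.054780 = -0.34536/0.054780 = -6.304.

z = -6.304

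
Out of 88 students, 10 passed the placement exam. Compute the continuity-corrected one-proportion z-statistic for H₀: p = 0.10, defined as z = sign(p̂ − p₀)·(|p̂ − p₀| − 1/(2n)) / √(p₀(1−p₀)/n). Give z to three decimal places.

z = 0.249

p̂ = 10/88 = 0.11364. p̂ − p₀ = 0.013636.
Continuity correction 1/(2n) = 1/176 = 0.005682.
Corrected numerator: |0.013636| − 0.005682 = 0.007954.
Null standard error: √(0.10·0.90/88) = √0.001022727 = 0.031980.
z = (+)0.007954/0.031980 = 0.249.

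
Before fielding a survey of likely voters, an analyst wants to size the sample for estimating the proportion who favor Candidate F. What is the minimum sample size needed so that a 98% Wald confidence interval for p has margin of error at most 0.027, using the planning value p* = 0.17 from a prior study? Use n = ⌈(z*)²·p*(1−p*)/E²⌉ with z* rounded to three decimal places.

n = 1048

For 98% confidence, z* = 2.326.
p*(1−p*) = 0.17·0.83 = 0.1411.
Required n before rounding: 5.410276 × 0.1411 / 0.027² = 1047.174.
Rounding up, n = 1048.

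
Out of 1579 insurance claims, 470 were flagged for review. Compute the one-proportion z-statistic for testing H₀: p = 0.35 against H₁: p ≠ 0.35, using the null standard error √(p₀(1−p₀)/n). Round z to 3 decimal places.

z = -4.361

The sample proportion is 470/1579 = 0.29766.
Under H₀, SE = √(p₀(1−p₀)/n) = √(0.35·0.65/1579) = √0.000144079 = 0.012003.
z = (p̂ − p₀)/SE = (0.29766 − 0.35)/0.012003 = -4.361.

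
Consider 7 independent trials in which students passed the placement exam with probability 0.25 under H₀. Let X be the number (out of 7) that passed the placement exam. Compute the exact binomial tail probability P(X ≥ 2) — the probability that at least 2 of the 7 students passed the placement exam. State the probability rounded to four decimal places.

X is binomial with n = 7 and p = 0.25.
P(X ≥ 2) = Σ_{j=2}^{7} C(7,j)·0.25^j·0.75^{7−j}.
= 0.311462 + 0.173035 + 0.057678 + 0.011536 + 0.001282 + 0.000061 = 0.5551.

P = 0.5551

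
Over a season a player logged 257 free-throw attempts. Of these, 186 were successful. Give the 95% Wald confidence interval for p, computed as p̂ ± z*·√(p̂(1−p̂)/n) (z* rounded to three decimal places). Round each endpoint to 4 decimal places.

Sample proportion p̂ = 186/257 = 0.72374.
SE = √(p̂(1−p̂)/n) = √(0.199942/257) = 0.027892.
For 95% confidence, z* = 1.960.
Margin of error: 1.960 × 0.027892 = 0.05467.
CI: 0.72374 ± 0.05467 = (0.6691, 0.7784).

(0.6691, 0.7784)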